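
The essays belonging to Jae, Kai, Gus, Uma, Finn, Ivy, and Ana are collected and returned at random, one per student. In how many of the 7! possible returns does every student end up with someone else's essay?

1854

Let Aᵢ be the assignments in which student i gets their own essay. We want the size of the complement of A₁∪…∪A_7.
By inclusion–exclusion this is Σ_{j=0}^{7} (−1)^j C(7,j)·(7−j)!.
Computing: 5040 − 5040 + 2520 − 840 + 210 − 42 + 7 − 1 = 1854.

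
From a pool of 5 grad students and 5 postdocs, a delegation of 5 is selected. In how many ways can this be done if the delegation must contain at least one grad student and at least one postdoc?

250

Unrestricted: C(10,5) = 252 ways to pick any 5 of the 10.
Selections missing a whole group: no grad students → C(5,5) = 1; no postdocs → C(5,5) = 1.
Both groups omitted at once is impossible, so 252 − 2 = 250.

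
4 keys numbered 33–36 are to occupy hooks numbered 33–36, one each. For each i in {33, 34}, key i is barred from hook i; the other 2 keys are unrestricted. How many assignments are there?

14

Let Aᵢ (for i ∈ {33, 34}) be the placements that put key i in its forbidden hook. Any j of these fix j positions, leaving (4−j)! ways to fill the rest, and there are C(2,j) ways to pick which j.
By inclusion–exclusion, the number of valid placements is Σ_{j=0}^{2} (−1)^j C(2,j)·(4−j)!.
Computing: 24 − 12 + 2 = 14.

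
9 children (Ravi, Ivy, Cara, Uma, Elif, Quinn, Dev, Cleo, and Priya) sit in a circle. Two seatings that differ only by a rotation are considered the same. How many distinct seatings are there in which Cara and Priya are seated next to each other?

10080

Glue Cara and Priya into a block (2 internal orders). Seating 8 units around a circle gives (7)! arrangements.
So 2 × (7)! = 2 × 5040 = 10080.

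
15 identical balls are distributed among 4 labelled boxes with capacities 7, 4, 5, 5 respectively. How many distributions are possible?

78

By stars and bars, unrestricted non-negative solutions to x_1+…+x_4 = 15 number C(15+3,3) = 816.
Subtract solutions that violate a single cap (substitute x_i' = x_i − (cap_i+1)): x_1 ≥ 8 gives C(10,3) = 120; x_2 ≥ 5 gives C(13,3) = 286; x_3 ≥ 6 gives C(12,3) = 220; x_4 ≥ 6 gives C(12,3) = 220. Together 846.
Add back pairs where two caps are both exceeded: 10 + 4 + 4 + 35 + 35 + 20 = 108.
By inclusion–exclusion the count is 816 − 846 + 108 = 78.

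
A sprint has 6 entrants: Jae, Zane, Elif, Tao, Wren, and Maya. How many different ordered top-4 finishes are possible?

360

There are 6 choices for 1st place, 5 for 2nd, and so on down to 3 for position 4.
That gives 6 × 5 × 4 × 3 = 360.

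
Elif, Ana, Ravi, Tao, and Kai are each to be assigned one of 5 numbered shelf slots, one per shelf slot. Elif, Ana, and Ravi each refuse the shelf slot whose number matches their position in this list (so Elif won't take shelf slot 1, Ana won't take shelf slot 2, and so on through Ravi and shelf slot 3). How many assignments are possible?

Let Aᵢ (for i ∈ {1, 2, 3}) be the placements that put person i in their forbidden shelf slot. Any j of these fix j positions, leaving (5−j)! ways to fill the rest, and there are C(3,j) ways to pick which j.
By inclusion–exclusion, the number of valid placements is Σ_{j=0}^{3} (−1)^j C(3,j)·(5−j)!.
Computing: 120 − 72 + 18 − 2 = 64.

64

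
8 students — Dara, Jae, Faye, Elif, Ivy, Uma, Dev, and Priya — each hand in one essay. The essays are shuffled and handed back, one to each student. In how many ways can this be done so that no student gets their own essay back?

14833

Let Aᵢ be the assignments in which student i gets their own essay. We want the size of the complement of A₁∪…∪A_8.
By inclusion–exclusion this is Σ_{j=0}^{8} (−1)^j C(8,j)·(8−j)!.
Computing: 40320 − 40320 + 20160 − 6720 + 1680 − 336 + 56 − 8 + 1 = 14833.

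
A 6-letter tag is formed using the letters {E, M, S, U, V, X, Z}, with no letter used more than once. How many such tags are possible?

5040

With no repetition, fill the 6 letters in order: 7 choices, then 6, down to 2.
That product is 7 × 6 × 5 × 4 × 3 × 2 = 5040.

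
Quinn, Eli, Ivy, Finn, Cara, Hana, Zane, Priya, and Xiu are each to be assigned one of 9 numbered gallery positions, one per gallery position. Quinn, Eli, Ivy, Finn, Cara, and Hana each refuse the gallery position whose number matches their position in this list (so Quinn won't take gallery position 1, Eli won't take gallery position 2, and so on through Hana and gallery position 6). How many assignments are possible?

Let Aᵢ (for 1 ≤ i ≤ 6) be the placements that put person i in their forbidden gallery position. Any j of these fix j positions, leaving (9−j)! ways to fill the rest, and there are C(6,j) ways to pick which j.
By inclusion–exclusion, the number of valid placements is Σ_{j=0}^{6} (−1)^j C(6,j)·(9−j)!.
Computing: 362880 − 241920 + 75600 − 14400 + 1800 − 144 + 6 = 183822.

183822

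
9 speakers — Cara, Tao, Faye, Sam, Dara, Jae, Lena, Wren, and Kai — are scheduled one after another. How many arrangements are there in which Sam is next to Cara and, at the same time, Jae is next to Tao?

Treat {Sam,Cara} as one block (2 orders) and {Jae,Tao} as another (2 orders).
That leaves 7 units to arrange: 2 × 2 × 7! = 4 × 5040 = 20160.

20160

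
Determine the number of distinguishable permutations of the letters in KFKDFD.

KFKDFD has 6 letters with D appearing twice, F appearing twice, and K appearing twice.
The number of distinct arrangements is 6!/(2!·2!·2!) = 720/8 = 90.

90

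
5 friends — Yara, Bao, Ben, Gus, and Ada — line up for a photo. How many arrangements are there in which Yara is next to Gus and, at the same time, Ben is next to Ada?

24

Treat {Yara,Gus} as one block (2 orders) and {Ben,Ada} as another (2 orders).
That leaves 3 units to arrange: 2 × 2 × 3! = 4 × 6 = 24.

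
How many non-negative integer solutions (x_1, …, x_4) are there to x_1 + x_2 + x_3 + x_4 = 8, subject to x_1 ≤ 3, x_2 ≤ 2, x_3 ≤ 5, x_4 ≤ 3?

38

By stars and bars, unrestricted non-negative solutions to x_1+…+x_4 = 8 number C(8+3,3) = 165.
Subtract solutions that violate a single cap (substitute x_i' = x_i − (cap_i+1)): x_1 ≥ 4 gives C(7,3) = 35; x_2 ≥ 3 gives C(8,3) = 56; x_3 ≥ 6 gives C(5,3) = 10; x_4 ≥ 4 gives C(7,3) = 35. Together 136.
Add back pairs where two caps are both exceeded: 4 + 0 + 1 + 0 + 4 + 0 = 9.
By inclusion–exclusion the count is 165 − 136 + 9 = 38.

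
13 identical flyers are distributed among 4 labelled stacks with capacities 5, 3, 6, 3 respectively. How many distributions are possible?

By stars and bars, unrestricted non-negative solutions to x_1+…+x_4 = 13 number C(13+3,3) = 560.
Subtract solutions that violate a single cap (substitute x_i' = x_i − (cap_i+1)): x_1 ≥ 6 gives C(10,3) = 120; x_2 ≥ 4 gives C(12,3) = 220; x_3 ≥ 7 gives C(9,3) = 84; x_4 ≥ 4 gives C(12,3) = 220. Together 644.
Add back pairs where two caps are both exceeded: 20 + 1 + 20 + 10 + 56 + 10 = 117.
By inclusion–exclusion the count is 560 − 644 + 117 = 33.

33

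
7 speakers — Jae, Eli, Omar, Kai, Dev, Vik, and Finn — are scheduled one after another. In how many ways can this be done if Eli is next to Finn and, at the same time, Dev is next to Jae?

Treat {Eli,Finn} as one block (2 orders) and {Dev,Jae} as another (2 orders).
That leaves 5 units to arrange: 2 × 2 × 5! = 4 × 120 = 480.

480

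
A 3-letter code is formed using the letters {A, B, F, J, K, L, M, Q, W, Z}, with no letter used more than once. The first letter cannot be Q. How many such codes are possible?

The first letter has 10−1 = 9 choices (anything except Q).
The remaining 2 letters are filled from the other 9 symbols without repetition: 9 × 8 = 72.
Total: 9 × 72 = 648.

648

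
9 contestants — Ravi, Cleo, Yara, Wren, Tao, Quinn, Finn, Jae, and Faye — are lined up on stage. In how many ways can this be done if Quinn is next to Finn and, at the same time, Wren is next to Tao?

Treat {Quinn,Finn} as one block (2 orders) and {Wren,Tao} as another (2 orders).
That leaves 7 units to arrange: 2 × 2 × 7! = 4 × 5040 = 20160.

20160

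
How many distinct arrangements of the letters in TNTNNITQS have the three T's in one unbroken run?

Treat the 3 copies of T as a single block. The multiset to arrange is then {TTT, I, N, N, N, Q, S}, 7 items in all.
That gives (7)!/(3!) = 840 arrangements.

840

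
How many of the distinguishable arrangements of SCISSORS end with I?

210

With the last slot taken by I, it remains to arrange the other 7 letters (SCSSORS).
Those 7 letters have S appearing 4 times, giving (7)!/(4!) = 210.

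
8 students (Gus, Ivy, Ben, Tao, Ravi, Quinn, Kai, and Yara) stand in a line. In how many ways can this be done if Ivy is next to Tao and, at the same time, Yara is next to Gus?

Treat {Ivy,Tao} as one block (2 orders) and {Yara,Gus} as another (2 orders).
That leaves 6 units to arrange: 2 × 2 × 6! = 4 × 720 = 2880.

2880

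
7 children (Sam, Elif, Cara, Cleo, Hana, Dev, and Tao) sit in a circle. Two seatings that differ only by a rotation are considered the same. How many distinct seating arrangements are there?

Seat Sam anywhere (absorbing the rotational symmetry), then permute the other 6: (6)! = 720.

720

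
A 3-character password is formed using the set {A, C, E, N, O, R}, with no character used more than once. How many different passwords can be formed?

120

With no repetition, fill the 3 characters in order: 6 choices, then 5, down to 4.
That product is 6 × 5 × 4 = 120.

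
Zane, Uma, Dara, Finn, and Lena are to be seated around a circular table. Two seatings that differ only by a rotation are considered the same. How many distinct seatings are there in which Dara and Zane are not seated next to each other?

All circular seatings of 5 people number (4)! = 24.
Seatings with Dara beside Zane: treat them as a block with 2 internal orders, giving 2 × (3)! = 12.
Subtracting, 24 − 12 = 12.

12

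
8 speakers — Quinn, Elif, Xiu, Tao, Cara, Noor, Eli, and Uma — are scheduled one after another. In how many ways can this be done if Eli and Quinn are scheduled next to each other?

10080

Place the 6 others and the Eli-Quinn pair as 7 objects in a line; the pair has 2 internal arrangements.
So the count is 2·(7)! = 10080.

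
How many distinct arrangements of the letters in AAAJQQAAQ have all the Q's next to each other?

42

Treat the 3 copies of Q as a single block. The multiset to arrange is then {QQQ, A, A, A, A, A, J}, 7 items in all.
That gives (7)!/(5!) = 42 arrangements.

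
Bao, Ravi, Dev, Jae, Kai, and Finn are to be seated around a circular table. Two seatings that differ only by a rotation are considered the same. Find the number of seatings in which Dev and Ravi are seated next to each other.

Treat {Dev, Ravi} as one unit (2 internal orders) and seat the resulting 5 units around the table: (4)! circular arrangements.
So 2 × (4)! = 2 × 24 = 48.

48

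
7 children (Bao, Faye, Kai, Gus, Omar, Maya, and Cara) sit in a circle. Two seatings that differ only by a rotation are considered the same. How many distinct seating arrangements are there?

Fix one person's seat to break rotational symmetry; the remaining 6 people can be arranged in (6)! = 720 ways.

720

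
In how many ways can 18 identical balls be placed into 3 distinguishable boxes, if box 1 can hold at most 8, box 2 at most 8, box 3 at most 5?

10

By stars and bars, unrestricted non-negative solutions to x_1+…+x_3 = 18 number C(18+2,2) = 190.
Subtract solutions that violate a single cap (substitute x_i' = x_i − (cap_i+1)): x_1 ≥ 9 gives C(11,2) = 55; x_2 ≥ 9 gives C(11,2) = 55; x_3 ≥ 6 gives C(14,2) = 91. Together 201.
Add back pairs where two caps are both exceeded: 1 + 10 + 10 = 21.
By inclusion–exclusion the count is 190 − 201 + 21 = 10.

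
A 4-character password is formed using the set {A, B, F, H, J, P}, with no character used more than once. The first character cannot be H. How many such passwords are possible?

300

The first character has 6−1 = 5 choices (anything except H).
The remaining 3 characters are filled from the other 5 symbols without repetition: 5 × 4 × 3 = 60.
Total: 5 × 60 = 300.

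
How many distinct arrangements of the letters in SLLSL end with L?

6

Fix L in the last position and arrange the remaining 4 letters.
Those 4 letters have L appearing twice and S appearing twice, giving (4)!/(2!·2!) = 6.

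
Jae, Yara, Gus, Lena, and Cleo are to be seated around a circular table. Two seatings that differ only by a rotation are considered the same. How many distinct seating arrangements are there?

Fix one person's seat to break rotational symmetry; the remaining 4 people can be arranged in (4)! = 24 ways.

24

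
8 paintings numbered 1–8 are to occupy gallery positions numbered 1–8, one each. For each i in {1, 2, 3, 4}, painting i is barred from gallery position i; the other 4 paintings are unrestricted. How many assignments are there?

24024

Let Aᵢ (for 1 ≤ i ≤ 4) be the placements that put painting i in its forbidden gallery position. Any j of these fix j positions, leaving (8−j)! ways to fill the rest, and there are C(4,j) ways to pick which j.
By inclusion–exclusion, the number of valid placements is Σ_{j=0}^{4} (−1)^j C(4,j)·(8−j)!.
Computing: 40320 − 20160 + 4320 − 480 + 24 = 24024.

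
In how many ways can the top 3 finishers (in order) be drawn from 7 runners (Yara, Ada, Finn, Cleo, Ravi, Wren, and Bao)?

210

This is an ordered selection of 3 from 7: P(7,3).
That gives 7 × 6 × 5 = 210.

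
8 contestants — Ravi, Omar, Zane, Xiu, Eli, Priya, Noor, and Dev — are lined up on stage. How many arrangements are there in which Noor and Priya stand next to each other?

10080

Treat {Noor, Priya} as a single unit. There are 7 units to order, and the pair itself can be ordered 2 ways.
So the count is 2·(7)! = 10080.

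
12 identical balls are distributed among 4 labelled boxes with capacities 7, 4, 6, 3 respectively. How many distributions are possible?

Ignoring the caps, the number of non-negative solutions to x_1+…+x_4 = 12 is C(15,3) = 455.
Subtract solutions that violate a single cap (substitute x_i' = x_i − (cap_i+1)): x_1 ≥ 8 gives C(7,3) = 35; x_2 ≥ 5 gives C(10,3) = 120; x_3 ≥ 7 gives C(8,3) = 56; x_4 ≥ 4 gives C(11,3) = 165. Together 376.
Add back pairs where two caps are both exceeded: 0 + 0 + 1 + 1 + 20 + 4 = 26.
By inclusion–exclusion the count is 455 − 376 + 26 = 105.

105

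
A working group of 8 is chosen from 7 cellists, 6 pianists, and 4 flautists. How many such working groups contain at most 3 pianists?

18315

Split by how many pianists are chosen (0 through 3).
Sum: C(6,0)·C(11,8) + C(6,1)·C(11,7) + C(6,2)·C(11,6) + C(6,3)·C(11,5) = 165 + 1980 + 6930 + 9240 = 18315.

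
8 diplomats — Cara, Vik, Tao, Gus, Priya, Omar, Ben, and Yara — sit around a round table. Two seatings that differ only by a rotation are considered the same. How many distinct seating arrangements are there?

Seat Cara anywhere (absorbing the rotational symmetry), then permute the other 7: (7)! = 5040.

5040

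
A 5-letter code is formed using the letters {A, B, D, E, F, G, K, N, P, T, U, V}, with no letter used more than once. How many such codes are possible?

Choose and order 5 of the 12 symbols: the first letter has 12 options, the next 11, and so on down to 8.
12 × 11 × 10 × 9 × 8 = 95040.

95040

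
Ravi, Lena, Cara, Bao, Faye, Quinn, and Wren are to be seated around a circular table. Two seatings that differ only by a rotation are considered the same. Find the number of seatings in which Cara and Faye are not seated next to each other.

480

All circular seatings of 7 people number (6)! = 720.
Those with Cara next to Faye: fuse the pair into one unit and seat 6 units around a circle — 2·(5)! = 240.
Subtracting, 720 − 240 = 480.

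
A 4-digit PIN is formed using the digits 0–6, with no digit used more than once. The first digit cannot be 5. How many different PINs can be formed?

720

The first digit has 7−1 = 6 choices (anything except 5).
The remaining 3 digits are filled from the other 6 symbols without repetition: 6 × 5 × 4 = 120.
Total: 6 × 120 = 720.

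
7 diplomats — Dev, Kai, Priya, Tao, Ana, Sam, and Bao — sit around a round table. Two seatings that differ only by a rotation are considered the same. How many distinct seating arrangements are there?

720

Around a circle, 7 distinct people have 7!/7 = (6)! = 720 rotationally distinct seatings.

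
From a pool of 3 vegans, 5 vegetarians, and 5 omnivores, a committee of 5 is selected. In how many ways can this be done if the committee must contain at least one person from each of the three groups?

925

With no constraint there are C(13,5) = 1287 possible selections.
Subtract selections that omit an entire group: no vegans → C(10,5) = 252; no vegetarians → C(8,5) = 56; no omnivores → C(8,5) = 56.
Add back selections omitting two groups (i.e. drawn from a single group): C(3,5) + C(5,5) + C(5,5) = 2.
By inclusion–exclusion: 1287 − 364 + 2 = 925.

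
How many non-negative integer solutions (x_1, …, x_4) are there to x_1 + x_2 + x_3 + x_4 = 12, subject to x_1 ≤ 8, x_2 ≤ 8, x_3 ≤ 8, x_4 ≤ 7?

Ignoring the caps, the number of non-negative solutions to x_1+…+x_4 = 12 is C(15,3) = 455.
Subtract solutions that violate a single cap (substitute x_i' = x_i − (cap_i+1)): x_1 ≥ 9 gives C(6,3) = 20; x_2 ≥ 9 gives C(6,3) = 20; x_3 ≥ 9 gives C(6,3) = 20; x_4 ≥ 8 gives C(7,3) = 35. Together 95.
No two caps can be exceeded simultaneously, so the pair terms are all 0.
By inclusion–exclusion the count is 455 − 95 + 0 = 360.

360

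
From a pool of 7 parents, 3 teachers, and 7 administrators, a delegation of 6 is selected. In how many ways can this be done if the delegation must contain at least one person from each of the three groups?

8967

Unrestricted: C(17,6) = 12376 ways to pick any 6 of the 17.
Subtract selections that omit an entire group: no parents → C(10,6) = 210; no teachers → C(14,6) = 3003; no administrators → C(10,6) = 210.
Add back selections omitting two groups (i.e. drawn from a single group): C(7,6) + C(3,6) + C(7,6) = 14.
By inclusion–exclusion: 12376 − 3423 + 14 = 8967.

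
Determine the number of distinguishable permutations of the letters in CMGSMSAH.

CMGSMSAH has 8 letters with M appearing twice and S appearing twice.
The number of distinct arrangements is 8!/(2!·2!) = 40320/4 = 10080.

10080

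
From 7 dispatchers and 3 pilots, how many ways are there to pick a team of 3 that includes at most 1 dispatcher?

Split by how many dispatchers are chosen (0 through 1).
Sum: C(7,0)·C(3,3) + C(7,1)·C(3,2) = 1 + 21 = 22.

22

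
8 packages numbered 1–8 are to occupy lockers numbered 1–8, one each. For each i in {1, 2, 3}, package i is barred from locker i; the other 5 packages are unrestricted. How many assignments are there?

27240

Let Aᵢ (for i ∈ {1, 2, 3}) be the placements that put package i in its forbidden locker. Any j of these fix j positions, leaving (8−j)! ways to fill the rest, and there are C(3,j) ways to pick which j.
By inclusion–exclusion, the number of valid placements is Σ_{j=0}^{3} (−1)^j C(3,j)·(8−j)!.
Computing: 40320 − 15120 + 2160 − 120 = 27240.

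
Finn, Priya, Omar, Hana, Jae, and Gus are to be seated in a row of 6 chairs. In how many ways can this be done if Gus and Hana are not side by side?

There are 6! = 720 arrangements in all. If Gus and Hana are adjacent, merging them into one block gives 2·(5)! = 240 arrangements.
So 720 − 240 = 480 arrangements keep them apart.

480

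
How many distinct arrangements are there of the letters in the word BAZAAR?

120

BAZAAR has 6 letters with A appearing 3 times.
Dividing 6! = 720 by 3! = 6 for the repeated letters gives 120.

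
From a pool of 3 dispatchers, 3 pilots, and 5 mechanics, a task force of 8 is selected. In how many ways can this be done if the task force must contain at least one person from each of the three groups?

Total 8-person selections from all 11: C(11,8) = 165.
Subtract selections that omit an entire group: no dispatchers → C(8,8) = 1; no pilots → C(8,8) = 1; no mechanics → C(6,8) = 0.
Add back selections omitting two groups (i.e. drawn from a single group): C(3,8) + C(3,8) + C(5,8) = 0.
By inclusion–exclusion: 165 − 2 + 0 = 163.

163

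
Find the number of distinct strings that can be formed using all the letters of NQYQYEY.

The 7 letters of NQYQYEY have repeats: Q appearing twice and Y appearing 3 times.
Dividing 7! = 5040 by 3!·2! = 12 for the repeated letters gives 420.

420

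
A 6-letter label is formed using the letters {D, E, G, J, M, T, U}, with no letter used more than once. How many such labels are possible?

With no repetition, fill the 6 letters in order: 7 choices, then 6, down to 2.
7 × 6 × 5 × 4 × 3 × 2 = 5040.

5040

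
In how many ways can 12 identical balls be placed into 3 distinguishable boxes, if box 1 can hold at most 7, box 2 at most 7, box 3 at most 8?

Without the upper bounds there are C(14,2) = 91 ways to split 12 among 3 boxes.
Subtract solutions that violate a single cap (substitute x_i' = x_i − (cap_i+1)): x_1 ≥ 8 gives C(6,2) = 15; x_2 ≥ 8 gives C(6,2) = 15; x_3 ≥ 9 gives C(5,2) = 10. Together 40.
No two caps can be exceeded simultaneously, so the pair terms are all 0.
By inclusion–exclusion the count is 91 − 40 + 0 = 51.

51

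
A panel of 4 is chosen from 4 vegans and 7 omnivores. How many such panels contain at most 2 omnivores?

155

Split by how many omnivores are chosen (0 through 2).
Sum: C(7,0)·C(4,4) + C(7,1)·C(4,3) + C(7,2)·C(4,2) = 1 + 28 + 126 = 155.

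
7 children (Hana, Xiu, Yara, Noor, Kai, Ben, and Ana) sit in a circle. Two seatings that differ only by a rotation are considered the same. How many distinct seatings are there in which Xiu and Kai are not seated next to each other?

480

Without the restriction there are (6)! = 720 seatings.
Seatings with Xiu beside Kai: treat them as a block with 2 internal orders, giving 2 × (5)! = 240.
Subtracting, 720 − 240 = 480.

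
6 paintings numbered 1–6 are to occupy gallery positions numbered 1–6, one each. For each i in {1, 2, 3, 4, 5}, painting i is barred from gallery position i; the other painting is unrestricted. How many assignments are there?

309

Let Aᵢ (for 1 ≤ i ≤ 5) be the placements that put painting i in its forbidden gallery position. Any j of these fix j positions, leaving (6−j)! ways to fill the rest, and there are C(5,j) ways to pick which j.
By inclusion–exclusion, the number of valid placements is Σ_{j=0}^{5} (−1)^j C(5,j)·(6−j)!.
Computing: 720 − 600 + 240 − 60 + 10 − 1 = 309.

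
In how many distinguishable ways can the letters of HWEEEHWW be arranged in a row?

Letter multiplicities in HWEEEHWW: E×3, H×2, W×3.
The number of distinct arrangements is 8!/(3!·3!·2!) = 40320/72 = 560.

560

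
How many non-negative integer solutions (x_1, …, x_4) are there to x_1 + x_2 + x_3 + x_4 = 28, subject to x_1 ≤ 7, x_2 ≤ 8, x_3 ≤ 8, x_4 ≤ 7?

10

By stars and bars, unrestricted non-negative solutions to x_1+…+x_4 = 28 number C(28+3,3) = 4495.
Subtract solutions that violate a single cap (substitute x_i' = x_i − (cap_i+1)): x_1 ≥ 8 gives C(23,3) = 1771; x_2 ≥ 9 gives C(22,3) = 1540; x_3 ≥ 9 gives C(22,3) = 1540; x_4 ≥ 8 gives C(23,3) = 1771. Together 6622.
Add back pairs where two caps are both exceeded: 364 + 364 + 455 + 286 + 364 + 364 = 2197.
Subtract triples: 10 + 20 + 20 + 10 = 60.
By inclusion–exclusion the count is 4495 − 6622 + 2197 − 60 = 10.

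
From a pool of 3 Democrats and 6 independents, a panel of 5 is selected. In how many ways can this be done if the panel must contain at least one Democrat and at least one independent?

120

Total 5-person selections from all 9: C(9,5) = 126.
Selections missing a whole group: no Democrats → C(6,5) = 6; no independents → C(3,5) = 0.
Both groups omitted at once is impossible, so 126 − 6 = 120.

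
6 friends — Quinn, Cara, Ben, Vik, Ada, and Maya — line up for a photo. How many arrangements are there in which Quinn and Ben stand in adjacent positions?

Glue Quinn and Ben into one block (2 internal orders), leaving 5 units to arrange in a row.
So the count is 2·(5)! = 240.

240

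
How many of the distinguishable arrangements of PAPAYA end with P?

20

With the last slot taken by P, it remains to arrange the other 5 letters (APAYA).
Those 5 letters have A appearing 3 times, giving (5)!/(3!) = 20.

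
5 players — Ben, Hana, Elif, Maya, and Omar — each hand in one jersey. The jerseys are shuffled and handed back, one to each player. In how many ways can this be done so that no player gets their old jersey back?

Let Aᵢ be the assignments in which player i gets their old jersey. We want the size of the complement of A₁∪…∪A_5.
By inclusion–exclusion this is Σ_{j=0}^{5} (−1)^j C(5,j)·(5−j)!.
Computing: 120 − 120 + 60 − 20 + 5 − 1 = 44.

44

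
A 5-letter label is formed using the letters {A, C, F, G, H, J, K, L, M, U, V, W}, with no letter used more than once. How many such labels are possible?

Choose and order 5 of the 12 symbols: the first letter has 12 options, the next 11, and so on down to 8.
12 × 11 × 10 × 9 × 8 = 95040.

95040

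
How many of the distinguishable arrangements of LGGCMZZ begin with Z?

With the first slot taken by Z, it remains to arrange the other 6 letters (LGGCMZ).
Those 6 letters have G appearing twice, giving (6)!/(2!) = 360.

360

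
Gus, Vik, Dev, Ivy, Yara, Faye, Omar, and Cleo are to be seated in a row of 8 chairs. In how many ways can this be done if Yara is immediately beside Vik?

10080

Place the 6 others and the Yara-Vik pair as 7 objects in a line; the pair has 2 internal arrangements.
That gives 2 × 7! = 2 × 5040 = 10080.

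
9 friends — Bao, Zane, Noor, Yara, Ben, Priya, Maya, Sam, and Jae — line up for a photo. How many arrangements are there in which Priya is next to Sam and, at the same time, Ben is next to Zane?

20160

Treat {Priya,Sam} as one block (2 orders) and {Ben,Zane} as another (2 orders).
That leaves 7 units to arrange: 2 × 2 × 7! = 4 × 5040 = 20160.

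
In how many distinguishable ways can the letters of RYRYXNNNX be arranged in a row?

RYRYXNNNX has 9 letters with N appearing 3 times, R appearing twice, X appearing twice, and Y appearing twice.
The number of distinct arrangements is 9!/(3!·2!·2!·2!) = 362880/48 = 7560.

7560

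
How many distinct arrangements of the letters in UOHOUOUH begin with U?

210

With the first slot taken by U, it remains to arrange the other 7 letters (OHOUOUH).
Those 7 letters have H appearing twice, O appearing 3 times, and U appearing twice, giving (7)!/(3!·2!·2!) = 210.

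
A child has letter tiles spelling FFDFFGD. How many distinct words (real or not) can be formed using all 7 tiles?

FFDFFGD has 7 letters with D appearing twice and F appearing 4 times.
Dividing 7! = 5040 by 4!·2! = 48 for the repeated letters gives 105.

105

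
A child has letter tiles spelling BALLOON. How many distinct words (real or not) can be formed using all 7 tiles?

BALLOON has 7 letters with L appearing twice and O appearing twice.
So there are 7! / (2!·2!) = 1260 distinguishable arrangements.

1260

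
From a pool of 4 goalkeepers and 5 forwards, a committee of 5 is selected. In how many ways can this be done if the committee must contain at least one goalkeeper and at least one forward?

125

Total 5-person selections from all 9: C(9,5) = 126.
Selections missing a whole group: no goalkeepers → C(5,5) = 1; no forwards → C(4,5) = 0.
Both groups omitted at once is impossible, so 126 − 1 = 125.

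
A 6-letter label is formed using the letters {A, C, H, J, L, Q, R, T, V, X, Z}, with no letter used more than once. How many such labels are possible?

With no repetition, fill the 6 letters in order: 11 choices, then 10, down to 6.
11 × 10 × 9 × 8 × 7 × 6 = 332640.

332640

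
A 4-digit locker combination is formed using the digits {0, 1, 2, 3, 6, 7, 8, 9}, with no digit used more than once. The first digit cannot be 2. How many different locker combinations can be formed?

1470

The first digit has 8−1 = 7 choices (anything except 2).
The remaining 3 digits are filled from the other 7 symbols without repetition: 7 × 6 × 5 = 210.
Total: 7 × 210 = 1470.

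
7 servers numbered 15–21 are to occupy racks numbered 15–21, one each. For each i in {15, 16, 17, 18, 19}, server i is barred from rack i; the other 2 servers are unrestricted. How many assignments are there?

Let Aᵢ (for 15 ≤ i ≤ 19) be the placements that put server i in its forbidden rack. Any j of these fix j positions, leaving (7−j)! ways to fill the rest, and there are C(5,j) ways to pick which j.
By inclusion–exclusion, the number of valid placements is Σ_{j=0}^{5} (−1)^j C(5,j)·(7−j)!.
Computing: 5040 − 3600 + 1200 − 240 + 30 − 2 = 2428.

2428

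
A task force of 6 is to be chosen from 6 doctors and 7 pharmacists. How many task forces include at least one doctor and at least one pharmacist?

With no constraint there are C(13,6) = 1716 possible selections.
Subtract selections that omit an entire group: no doctors → C(7,6) = 7; no pharmacists → C(6,6) = 1.
Both groups omitted at once is impossible, so 1716 − 8 = 1708.

1708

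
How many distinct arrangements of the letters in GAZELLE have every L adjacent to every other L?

Treat the 2 copies of L as a single block. The multiset to arrange is then {LL, A, E, E, G, Z}, 6 items in all.
That gives (6)!/(2!) = 360 arrangements.

360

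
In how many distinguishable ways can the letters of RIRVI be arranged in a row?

30

The 5 letters of RIRVI have repeats: I appearing twice and R appearing twice.
So there are 5! / (2!·2!) = 30 distinguishable arrangements.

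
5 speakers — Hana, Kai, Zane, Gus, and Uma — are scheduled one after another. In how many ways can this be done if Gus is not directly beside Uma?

72

Of the 5! = 120 arrangements, those with Gus and Uma adjacent number 2 × 4! = 48 (treat the pair as a block with 2 internal orders).
Complementary counting: 120 − 48 = 72.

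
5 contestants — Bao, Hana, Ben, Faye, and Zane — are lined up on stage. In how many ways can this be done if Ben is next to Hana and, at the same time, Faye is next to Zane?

24

Treat {Ben,Hana} as one block (2 orders) and {Faye,Zane} as another (2 orders).
That leaves 3 units to arrange: 2 × 2 × 3! = 4 × 6 = 24.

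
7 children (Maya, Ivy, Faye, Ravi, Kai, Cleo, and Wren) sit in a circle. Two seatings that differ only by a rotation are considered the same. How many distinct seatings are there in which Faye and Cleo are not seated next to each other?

480

Without the restriction there are (6)! = 720 seatings.
Those with Faye next to Cleo: fuse the pair into one unit and seat 6 units around a circle — 2·(5)! = 240.
Subtracting, 720 − 240 = 480.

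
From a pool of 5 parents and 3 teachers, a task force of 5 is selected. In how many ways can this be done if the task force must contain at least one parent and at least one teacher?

55

Unrestricted: C(8,5) = 56 ways to pick any 5 of the 8.
Subtract selections that omit an entire group: no parents → C(3,5) = 0; no teachers → C(5,5) = 1.
Both groups omitted at once is impossible, so 56 − 1 = 55.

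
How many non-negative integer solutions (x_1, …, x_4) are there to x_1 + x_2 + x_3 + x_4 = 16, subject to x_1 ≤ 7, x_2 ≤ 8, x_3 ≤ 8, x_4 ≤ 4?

240

Without the upper bounds there are C(19,3) = 969 ways to split 16 among 4 variables.
Subtract solutions that violate a single cap (substitute x_i' = x_i − (cap_i+1)): x_1 ≥ 8 gives C(11,3) = 165; x_2 ≥ 9 gives C(10,3) = 120; x_3 ≥ 9 gives C(10,3) = 120; x_4 ≥ 5 gives C(14,3) = 364. Together 769.
Add back pairs where two caps are both exceeded: 0 + 0 + 20 + 0 + 10 + 10 = 40.
By inclusion–exclusion the count is 969 − 769 + 40 = 240.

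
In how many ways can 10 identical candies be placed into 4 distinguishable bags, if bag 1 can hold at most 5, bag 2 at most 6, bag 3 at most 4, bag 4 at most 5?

Without the upper bounds there are C(13,3) = 286 ways to split 10 among 4 bags.
Subtract solutions that violate a single cap (substitute x_i' = x_i − (cap_i+1)): x_1 ≥ 6 gives C(7,3) = 35; x_2 ≥ 7 gives C(6,3) = 20; x_3 ≥ 5 gives C(8,3) = 56; x_4 ≥ 6 gives C(7,3) = 35. Together 146.
No two caps can be exceeded simultaneously, so the pair terms are all 0.
By inclusion–exclusion the count is 286 − 146 + 0 = 140.

140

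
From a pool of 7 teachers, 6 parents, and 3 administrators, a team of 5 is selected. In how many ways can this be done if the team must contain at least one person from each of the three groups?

With no constraint there are C(16,5) = 4368 possible selections.
Selections missing a whole group: no teachers → C(9,5) = 126; no parents → C(10,5) = 252; no administrators → C(13,5) = 1287.
Add back selections omitting two groups (i.e. drawn from a single group): C(7,5) + C(6,5) + C(3,5) = 27.
By inclusion–exclusion: 4368 − 1665 + 27 = 2730.

2730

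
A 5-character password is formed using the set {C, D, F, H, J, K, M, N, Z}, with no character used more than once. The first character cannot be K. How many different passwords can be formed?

The first character has 9−1 = 8 choices (anything except K).
The remaining 4 characters are filled from the other 8 symbols without repetition: 8 × 7 × 6 × 5 = 1680.
Total: 8 × 1680 = 13440.

13440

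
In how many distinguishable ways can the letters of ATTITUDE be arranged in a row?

Letter multiplicities in ATTITUDE: A×1, D×1, E×1, I×1, T×3, U×1.
Dividing 8! = 40320 by 3! = 6 for the repeated letters gives 6720.

6720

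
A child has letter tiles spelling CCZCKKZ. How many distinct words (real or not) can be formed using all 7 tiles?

210

CCZCKKZ has 7 letters with C appearing 3 times, K appearing twice, and Z appearing twice.
Dividing 7! = 5040 by 3!·2!·2! = 24 for the repeated letters gives 210.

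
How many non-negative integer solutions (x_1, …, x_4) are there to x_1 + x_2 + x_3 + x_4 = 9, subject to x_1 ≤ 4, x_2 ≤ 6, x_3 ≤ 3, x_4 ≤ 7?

116

Ignoring the caps, the number of non-negative solutions to x_1+…+x_4 = 9 is C(12,3) = 220.
Subtract solutions that violate a single cap (substitute x_i' = x_i − (cap_i+1)): x_1 ≥ 5 gives C(7,3) = 35; x_2 ≥ 7 gives C(5,3) = 10; x_3 ≥ 4 gives C(8,3) = 56; x_4 ≥ 8 gives C(4,3) = 4. Together 105.
Add back pairs where two caps are both exceeded: 0 + 1 + 0 + 0 + 0 + 0 = 1.
By inclusion–exclusion the count is 220 − 105 + 1 = 116.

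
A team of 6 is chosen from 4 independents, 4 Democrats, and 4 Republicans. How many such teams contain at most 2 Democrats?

Split by how many Democrats are chosen (0 through 2).
Sum: C(4,0)·C(8,6) + C(4,1)·C(8,5) + C(4,2)·C(8,4) = 28 + 224 + 420 = 672.

672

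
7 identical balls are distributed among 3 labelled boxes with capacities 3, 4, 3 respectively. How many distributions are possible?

By stars and bars, unrestricted non-negative solutions to x_1+…+x_3 = 7 number C(7+2,2) = 36.
Subtract solutions that violate a single cap (substitute x_i' = x_i − (cap_i+1)): x_1 ≥ 4 gives C(5,2) = 10; x_2 ≥ 5 gives C(4,2) = 6; x_3 ≥ 4 gives C(5,2) = 10. Together 26.
No two caps can be exceeded simultaneously, so the pair terms are all 0.
By inclusion–exclusion the count is 36 − 26 + 0 = 10.

10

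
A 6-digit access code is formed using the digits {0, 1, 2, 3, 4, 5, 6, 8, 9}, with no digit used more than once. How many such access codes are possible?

60480

This is a permutation of 6 out of 9: P(9,6) = 9!/3!.
That product is 9 × 8 × 7 × 6 × 5 × 4 = 60480.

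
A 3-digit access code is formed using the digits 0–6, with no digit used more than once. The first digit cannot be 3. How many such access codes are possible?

180

The first digit has 7−1 = 6 choices (anything except 3).
The remaining 2 digits are filled from the other 6 symbols without repetition: 6 × 5 = 30.
Total: 6 × 30 = 180.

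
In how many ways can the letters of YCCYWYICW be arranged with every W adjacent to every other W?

Treat the 2 copies of W as a single block. The multiset to arrange is then {WW, C, C, C, I, Y, Y, Y}, 8 items in all.
That gives (8)!/(3!·3!) = 1120 arrangements.

1120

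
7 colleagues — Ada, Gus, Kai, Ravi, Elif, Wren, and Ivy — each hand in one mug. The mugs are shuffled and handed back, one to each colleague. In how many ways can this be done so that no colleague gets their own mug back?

1854

Count assignments avoiding every fixed point. For any j of the 7 colleagues fixed to their own mug, the other 7−j can be arranged in (7−j)! ways.
By inclusion–exclusion this is Σ_{j=0}^{7} (−1)^j C(7,j)·(7−j)!.
Computing: 5040 − 5040 + 2520 − 840 + 210 − 42 + 7 − 1 = 1854.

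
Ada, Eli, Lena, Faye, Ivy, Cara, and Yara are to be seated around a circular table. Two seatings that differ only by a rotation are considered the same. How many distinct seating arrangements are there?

720

Around a circle, 7 distinct people have 7!/7 = (6)! = 720 rotationally distinct seatings.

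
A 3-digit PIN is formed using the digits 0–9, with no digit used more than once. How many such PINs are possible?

This is a permutation of 3 out of 10: P(10,3) = 10!/7!.
That product is 10 × 9 × 8 = 720.

720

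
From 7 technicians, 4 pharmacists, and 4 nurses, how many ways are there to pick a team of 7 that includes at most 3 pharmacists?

Split by how many pharmacists are chosen (0 through 3).
Sum: C(4,0)·C(11,7) + C(4,1)·C(11,6) + C(4,2)·C(11,5) + C(4,3)·C(11,4) = 330 + 1848 + 2772 + 1320 = 6270.

6270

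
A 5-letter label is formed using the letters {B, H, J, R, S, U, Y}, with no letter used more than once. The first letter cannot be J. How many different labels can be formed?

The first letter has 7−1 = 6 choices (anything except J).
The remaining 4 letters are filled from the other 6 symbols without repetition: 6 × 5 × 4 × 3 = 360.
Total: 6 × 360 = 2160.

2160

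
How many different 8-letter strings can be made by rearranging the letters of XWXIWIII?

The 8 letters of XWXIWIII have repeats: I appearing 4 times, W appearing twice, and X appearing twice.
Dividing 8! = 40320 by 4!·2!·2! = 96 for the repeated letters gives 420.

420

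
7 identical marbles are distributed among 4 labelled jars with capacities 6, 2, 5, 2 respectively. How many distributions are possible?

49

Without the upper bounds there are C(10,3) = 120 ways to split 7 among 4 jars.
Subtract solutions that violate a single cap (substitute x_i' = x_i − (cap_i+1)): x_1 ≥ 7 gives C(3,3) = 1; x_2 ≥ 3 gives C(7,3) = 35; x_3 ≥ 6 gives C(4,3) = 4; x_4 ≥ 3 gives C(7,3) = 35. Together 75.
Add back pairs where two caps are both exceeded: 0 + 0 + 0 + 0 + 4 + 0 = 4.
By inclusion–exclusion the count is 120 − 75 + 4 = 49.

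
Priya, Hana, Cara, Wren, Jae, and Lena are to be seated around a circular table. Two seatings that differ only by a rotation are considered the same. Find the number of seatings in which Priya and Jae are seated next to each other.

Treat {Priya, Jae} as one unit (2 internal orders) and seat the resulting 5 units around the table: (4)! circular arrangements.
So 2 × (4)! = 2 × 24 = 48.

48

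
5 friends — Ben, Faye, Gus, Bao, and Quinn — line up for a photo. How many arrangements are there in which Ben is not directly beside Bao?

72

There are 5! = 120 arrangements in all. If Ben and Bao are adjacent, merging them into one block gives 2·(4)! = 48 arrangements.
Complementary counting: 120 − 48 = 72.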